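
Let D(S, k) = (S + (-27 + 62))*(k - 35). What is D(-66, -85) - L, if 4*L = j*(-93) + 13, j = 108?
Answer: 24911/4 ≈ 6227.8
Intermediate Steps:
L = -10031/4 (L = (108*(-93) + 13)/4 = (-10044 + 13)/4 = (¼)*(-10031) = -10031/4 ≈ -2507.8)
D(S, k) = (-35 + k)*(35 + S) (D(S, k) = (S + 35)*(-35 + k) = (35 + S)*(-35 + k) = (-35 + k)*(35 + S))
D(-66, -85) - L = (-1225 - 35*(-66) + 35*(-85) - 66*(-85)) - 1*(-10031/4) = (-1225 + 2310 - 2975 + 5610) + 10031/4 = 3720 + 10031/4 = 24911/4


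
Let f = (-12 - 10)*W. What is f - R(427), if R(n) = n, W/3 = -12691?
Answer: 837179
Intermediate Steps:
W = -38073 (W = 3*(-12691) = -38073)
f = 837606 (f = (-12 - 10)*(-38073) = -22*(-38073) = 837606)
f - R(427) = 837606 - 1*427 = 837606 - 427 = 837179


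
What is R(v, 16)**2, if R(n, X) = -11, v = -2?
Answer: 121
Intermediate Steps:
R(v, 16)**2 = (-11)**2 = 121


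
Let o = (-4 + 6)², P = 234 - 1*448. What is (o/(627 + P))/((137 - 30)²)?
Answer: 4/4728437 ≈ 8.4595e-7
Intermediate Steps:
P = -214 (P = 234 - 448 = -214)
o = 4 (o = 2² = 4)
(o/(627 + P))/((137 - 30)²) = (4/(627 - 214))/((137 - 30)²) = (4/413)/(107²) = ((1/413)*4)/11449 = (4/413)*(1/11449) = 4/4728437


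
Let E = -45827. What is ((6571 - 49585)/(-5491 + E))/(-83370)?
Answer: -7169/713063610 ≈ -1.0054e-5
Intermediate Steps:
((6571 - 49585)/(-5491 + E))/(-83370) = ((6571 - 49585)/(-5491 - 45827))/(-83370) = -43014/(-51318)*(-1/83370) = -43014*(-1/51318)*(-1/83370) = (7169/8553)*(-1/83370) = -7169/713063610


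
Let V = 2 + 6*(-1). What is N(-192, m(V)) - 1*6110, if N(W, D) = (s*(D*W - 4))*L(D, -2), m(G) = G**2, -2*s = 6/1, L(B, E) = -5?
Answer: -52250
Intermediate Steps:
V = -4 (V = 2 - 6 = -4)
s = -3 (s = -3/1 = -3 ≈ -3.0000)
N(W, D) = -60 + 15*D*W (N(W, D) = -3*(D*W - 4)*(-5) = -3*(-4 + D*W)*(-5) = (12 - 3*D*W)*(-5) = -60 + 15*D*W)
N(-192, m(V)) - 1*6110 = (-60 + 15*(-4)**2*(-192)) - 1*6110 = (-60 + 15*16*(-192)) - 6110 = (-60 - 46080) - 6110 = -46140 - 6110 = -52250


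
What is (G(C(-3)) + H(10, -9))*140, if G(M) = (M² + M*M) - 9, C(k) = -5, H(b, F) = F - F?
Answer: 5740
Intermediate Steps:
H(b, F) = 0
G(M) = -9 + 2*M² (G(M) = (M² + M²) - 9 = 2*M² - 9 = -9 + 2*M²)
(G(C(-3)) + H(10, -9))*140 = ((-9 + 2*(-5)²) + 0)*140 = ((-9 + 2*25) + 0)*140 = ((-9 + 50) + 0)*140 = (41 + 0)*140 = 41*140 = 5740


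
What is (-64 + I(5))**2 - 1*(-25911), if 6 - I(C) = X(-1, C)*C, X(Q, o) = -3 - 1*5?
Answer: 26235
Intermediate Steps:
X(Q, o) = -8 (X(Q, o) = -3 - 5 = -8)
I(C) = 6 + 8*C (I(C) = 6 - (-8)*C = 6 + 8*C)
(-64 + I(5))**2 - 1*(-25911) = (-64 + (6 + 8*5))**2 - 1*(-25911) = (-64 + (6 + 40))**2 + 25911 = (-64 + 46)**2 + 25911 = (-18)**2 + 25911 = 324 + 25911 = 26235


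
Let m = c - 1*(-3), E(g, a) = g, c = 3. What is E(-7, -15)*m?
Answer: -42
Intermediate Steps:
m = 6 (m = 3 - 1*(-3) = 3 + 3 = 6)
E(-7, -15)*m = -7*6 = -42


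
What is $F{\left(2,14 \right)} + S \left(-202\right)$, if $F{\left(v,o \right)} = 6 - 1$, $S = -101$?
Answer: $20407$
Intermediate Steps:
$F{\left(v,o \right)} = 5$
$F{\left(2,14 \right)} + S \left(-202\right) = 5 - -20402 = 5 + 20402 = 20407$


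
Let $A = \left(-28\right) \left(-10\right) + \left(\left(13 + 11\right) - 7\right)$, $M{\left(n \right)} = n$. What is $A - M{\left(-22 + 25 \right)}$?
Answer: $294$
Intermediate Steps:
$A = 297$ ($A = 280 + \left(24 - 7\right) = 280 + 17 = 297$)
$A - M{\left(-22 + 25 \right)} = 297 - \left(-22 + 25\right) = 297 - 3 = 294$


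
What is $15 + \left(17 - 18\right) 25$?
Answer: $-10$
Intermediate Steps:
$15 + \left(17 - 18\right) 25 = 15 - 25 = -10$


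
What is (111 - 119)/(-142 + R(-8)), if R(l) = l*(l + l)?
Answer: 4/7 ≈ 0.57143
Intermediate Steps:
R(l) = 2*l**2 (R(l) = l*(2*l) = 2*l**2)
(111 - 119)/(-142 + R(-8)) = (111 - 119)/(-142 + 2*(-8)**2) = -8/(-142 + 2*64) = -8/(-142 + 128) = -8/(-14) = -8*(-1/14) = 4/7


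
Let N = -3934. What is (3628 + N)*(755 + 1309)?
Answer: -631584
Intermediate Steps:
(3628 + N)*(755 + 1309) = (3628 - 3934)*(755 + 1309) = -306*2064 = -631584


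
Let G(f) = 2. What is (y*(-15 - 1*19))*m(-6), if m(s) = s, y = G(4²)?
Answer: 408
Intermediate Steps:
y = 2
(y*(-15 - 1*19))*m(-6) = (2*(-15 - 1*19))*(-6) = (2*(-15 - 19))*(-6) = (2*(-34))*(-6) = -68*(-6) = 408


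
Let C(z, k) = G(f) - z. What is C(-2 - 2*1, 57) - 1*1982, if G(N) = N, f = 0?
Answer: -1978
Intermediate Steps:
C(z, k) = -z (C(z, k) = 0 - z = -z)
C(-2 - 2*1, 57) - 1*1982 = -(-2 - 2*1) - 1*1982 = -(-2 - 2) - 1982 = -1*(-4) - 1982 = 4 - 1982 = -1978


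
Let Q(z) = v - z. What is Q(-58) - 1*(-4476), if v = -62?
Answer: 4472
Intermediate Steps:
Q(z) = -62 - z
Q(-58) - 1*(-4476) = (-62 - 1*(-58)) - 1*(-4476) = (-62 + 58) + 4476 = -4 + 4476 = 4472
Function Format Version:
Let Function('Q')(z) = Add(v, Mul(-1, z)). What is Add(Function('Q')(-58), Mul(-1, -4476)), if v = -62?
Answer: 4472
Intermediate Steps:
Function('Q')(z) = Add(-62, Mul(-1, z))
Add(Function('Q')(-58), Mul(-1, -4476)) = Add(Add(-62, Mul(-1, -58)), Mul(-1, -4476)) = Add(Add(-62, 58), 4476) = Add(-4, 4476) = 4472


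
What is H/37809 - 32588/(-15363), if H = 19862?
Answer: 170806622/64539963 ≈ 2.6465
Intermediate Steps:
H/37809 - 32588/(-15363) = 19862/37809 - 32588/(-15363) = 19862*(1/37809) - 32588*(-1/15363) = 19862/37809 + 32588/15363 = 170806622/64539963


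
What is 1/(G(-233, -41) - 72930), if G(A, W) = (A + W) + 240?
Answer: -1/72964 ≈ -1.3705e-5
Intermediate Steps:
G(A, W) = 240 + A + W
1/(G(-233, -41) - 72930) = 1/((240 - 233 - 41) - 72930) = 1/(-34 - 72930) = 1/(-72964) = -1/72964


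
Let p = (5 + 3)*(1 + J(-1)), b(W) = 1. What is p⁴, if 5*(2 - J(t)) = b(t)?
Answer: 157351936/625 ≈ 2.5176e+5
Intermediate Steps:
J(t) = 9/5 (J(t) = 2 - ⅕*1 = 2 - ⅕ = 9/5)
p = 112/5 (p = (5 + 3)*(1 + 9/5) = 8*(14/5) = 112/5 ≈ 22.400)
p⁴ = (112/5)⁴ = 157351936/625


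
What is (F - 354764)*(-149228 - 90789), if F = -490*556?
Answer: 150539622468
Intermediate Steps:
F = -272440
(F - 354764)*(-149228 - 90789) = (-272440 - 354764)*(-149228 - 90789) = -627204*(-240017) = 150539622468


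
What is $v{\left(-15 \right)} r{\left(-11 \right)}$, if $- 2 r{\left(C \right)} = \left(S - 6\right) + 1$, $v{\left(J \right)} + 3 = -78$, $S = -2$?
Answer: $- \frac{567}{2} \approx -283.5$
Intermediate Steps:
$v{\left(J \right)} = -81$ ($v{\left(J \right)} = -3 - 78 = -81$)
$r{\left(C \right)} = \frac{7}{2}$ ($r{\left(C \right)} = - \frac{\left(-2 - 6\right) + 1}{2} = - \frac{-8 + 1}{2} = \left(- \frac{1}{2}\right) \left(-7\right) = \frac{7}{2}$)
$v{\left(-15 \right)} r{\left(-11 \right)} = \left(-81\right) \frac{7}{2} = - \frac{567}{2}$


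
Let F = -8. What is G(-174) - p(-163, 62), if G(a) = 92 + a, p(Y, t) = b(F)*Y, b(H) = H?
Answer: -1386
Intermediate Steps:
p(Y, t) = -8*Y
G(-174) - p(-163, 62) = (92 - 174) - (-8)*(-163) = -82 - 1*1304 = -82 - 1304 = -1386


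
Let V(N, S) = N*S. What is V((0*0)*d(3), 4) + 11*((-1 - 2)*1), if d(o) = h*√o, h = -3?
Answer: -33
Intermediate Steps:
d(o) = -3*√o
V((0*0)*d(3), 4) + 11*((-1 - 2)*1) = ((0*0)*(-3*√3))*4 + 11*((-1 - 2)*1) = (0*(-3*√3))*4 + 11*(-3*1) = 0*4 + 11*(-3) = 0 - 33 = -33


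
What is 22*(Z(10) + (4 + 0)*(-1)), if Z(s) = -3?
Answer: -154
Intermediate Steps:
22*(Z(10) + (4 + 0)*(-1)) = 22*(-3 + (4 + 0)*(-1)) = 22*(-3 + 4*(-1)) = 22*(-3 - 4) = 22*(-7) = -154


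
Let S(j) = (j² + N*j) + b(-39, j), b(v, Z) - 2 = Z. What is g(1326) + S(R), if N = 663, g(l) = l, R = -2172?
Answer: 3276704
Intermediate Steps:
b(v, Z) = 2 + Z
S(j) = 2 + j² + 664*j (S(j) = (j² + 663*j) + (2 + j) = 2 + j² + 664*j)
g(1326) + S(R) = 1326 + (2 + (-2172)² + 664*(-2172)) = 1326 + (2 + 4717584 - 1442208) = 1326 + 3275378 = 3276704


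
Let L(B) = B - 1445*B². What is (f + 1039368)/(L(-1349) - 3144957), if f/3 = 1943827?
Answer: -6870849/2632758751 ≈ -0.0026098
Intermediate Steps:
f = 5831481 (f = 3*1943827 = 5831481)
(f + 1039368)/(L(-1349) - 3144957) = (5831481 + 1039368)/(-1349*(1 - 1445*(-1349)) - 3144957) = 6870849/(-1349*(1 + 1949305) - 3144957) = 6870849/(-1349*1949306 - 3144957) = 6870849/(-2629613794 - 3144957) = 6870849/(-2632758751) = 6870849*(-1/2632758751) = -6870849/2632758751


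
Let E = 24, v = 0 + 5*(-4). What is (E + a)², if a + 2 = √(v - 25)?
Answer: 439 + 132*I*√5 ≈ 439.0 + 295.16*I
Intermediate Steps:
v = -20 (v = 0 - 20 = -20)
a = -2 + 3*I*√5 (a = -2 + √(-20 - 25) = -2 + √(-45) = -2 + 3*I*√5 ≈ -2.0 + 6.7082*I)
(E + a)² = (24 + (-2 + 3*I*√5))² = (22 + 3*I*√5)²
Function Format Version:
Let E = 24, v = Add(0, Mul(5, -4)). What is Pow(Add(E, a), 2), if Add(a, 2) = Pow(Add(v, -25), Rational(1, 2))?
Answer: Add(439, Mul(132, I, Pow(5, Rational(1, 2)))) ≈ Add(439.00, Mul(295.16, I))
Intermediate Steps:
v = -20 (v = Add(0, -20) = -20)
a = Add(-2, Mul(3, I, Pow(5, Rational(1, 2)))) (a = Add(-2, Pow(Add(-20, -25), Rational(1, 2))) = Add(-2, Pow(-45, Rational(1, 2))) = Add(-2, Mul(3, I, Pow(5, Rational(1, 2)))) ≈ Add(-2.0000, Mul(6.7082, I)))
Pow(Add(E, a), 2) = Pow(Add(24, Add(-2, Mul(3, I, Pow(5, Rational(1, 2))))), 2) = Pow(Add(22, Mul(3, I, Pow(5, Rational(1, 2)))), 2)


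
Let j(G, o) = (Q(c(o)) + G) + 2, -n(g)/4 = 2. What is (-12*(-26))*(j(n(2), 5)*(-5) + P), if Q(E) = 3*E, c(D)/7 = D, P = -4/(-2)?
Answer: -153816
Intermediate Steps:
P = 2 (P = -4*(-1/2) = 2)
c(D) = 7*D
n(g) = -8 (n(g) = -4*2 = -8)
j(G, o) = 2 + G + 21*o (j(G, o) = (3*(7*o) + G) + 2 = (21*o + G) + 2 = (G + 21*o) + 2 = 2 + G + 21*o)
(-12*(-26))*(j(n(2), 5)*(-5) + P) = (-12*(-26))*((2 - 8 + 21*5)*(-5) + 2) = 312*((2 - 8 + 105)*(-5) + 2) = 312*(99*(-5) + 2) = 312*(-495 + 2) = 312*(-493) = -153816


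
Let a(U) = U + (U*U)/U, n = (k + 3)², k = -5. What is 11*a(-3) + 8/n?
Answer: -64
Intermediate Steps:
n = 4 (n = (-5 + 3)² = (-2)² = 4)
a(U) = 2*U (a(U) = U + U²/U = U + U = 2*U)
11*a(-3) + 8/n = 11*(2*(-3)) + 8/4 = 11*(-6) + 8*(¼) = -66 + 2 = -64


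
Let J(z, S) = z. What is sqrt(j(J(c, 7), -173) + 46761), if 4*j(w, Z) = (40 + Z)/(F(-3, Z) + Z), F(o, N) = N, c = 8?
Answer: sqrt(22392205522)/692 ≈ 216.24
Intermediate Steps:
j(w, Z) = (40 + Z)/(8*Z) (j(w, Z) = ((40 + Z)/(Z + Z))/4 = ((40 + Z)/((2*Z)))/4 = ((40 + Z)*(1/(2*Z)))/4 = ((40 + Z)/(2*Z))/4 = (40 + Z)/(8*Z))
sqrt(j(J(c, 7), -173) + 46761) = sqrt((1/8)*(40 - 173)/(-173) + 46761) = sqrt((1/8)*(-1/173)*(-133) + 46761) = sqrt(133/1384 + 46761) = sqrt(64717357/1384) = sqrt(22392205522)/692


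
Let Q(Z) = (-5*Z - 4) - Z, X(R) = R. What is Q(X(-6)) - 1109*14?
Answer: -15494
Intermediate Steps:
Q(Z) = -4 - 6*Z (Q(Z) = (-4 - 5*Z) - Z = -4 - 6*Z)
Q(X(-6)) - 1109*14 = (-4 - 6*(-6)) - 1109*14 = (-4 + 36) - 15526 = 32 - 15526 = -15494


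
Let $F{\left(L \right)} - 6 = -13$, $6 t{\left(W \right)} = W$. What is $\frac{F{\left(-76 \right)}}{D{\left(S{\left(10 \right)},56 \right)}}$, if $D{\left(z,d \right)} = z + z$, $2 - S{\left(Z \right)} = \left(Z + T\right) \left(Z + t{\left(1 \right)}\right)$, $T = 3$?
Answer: $\frac{21}{781} \approx 0.026889$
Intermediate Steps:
$t{\left(W \right)} = \frac{W}{6}$
$F{\left(L \right)} = -7$ ($F{\left(L \right)} = 6 - 13 = -7$)
$S{\left(Z \right)} = 2 - \left(3 + Z\right) \left(\frac{1}{6} + Z\right)$ ($S{\left(Z \right)} = 2 - \left(Z + 3\right) \left(Z + \frac{1}{6} \cdot 1\right) = 2 - \left(3 + Z\right) \left(Z + \frac{1}{6}\right) = 2 - \left(3 + Z\right) \left(\frac{1}{6} + Z\right)$)
$D{\left(z,d \right)} = 2 z$
$\frac{F{\left(-76 \right)}}{D{\left(S{\left(10 \right)},56 \right)}} = - \frac{7}{2 \left(\frac{3}{2} - 10^{2} - \frac{95}{3}\right)} = - \frac{7}{2 \left(\frac{3}{2} - 100 - \frac{95}{3}\right)} = - \frac{7}{2 \left(- \frac{781}{6}\right)} = - \frac{7}{- \frac{781}{3}} = \left(-7\right) \left(- \frac{3}{781}\right) = \frac{21}{781}$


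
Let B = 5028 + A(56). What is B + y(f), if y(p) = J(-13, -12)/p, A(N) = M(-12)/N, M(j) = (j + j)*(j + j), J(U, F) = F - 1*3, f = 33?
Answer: 387913/77 ≈ 5037.8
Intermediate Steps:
J(U, F) = -3 + F (J(U, F) = F - 3 = -3 + F)
M(j) = 4*j² (M(j) = (2*j)*(2*j) = 4*j²)
A(N) = 576/N (A(N) = (4*(-12)²)/N = (4*144)/N = 576/N)
B = 35268/7 (B = 5028 + 576/56 = 5028 + 576*(1/56) = 5028 + 72/7 = 35268/7 ≈ 5038.3)
y(p) = -15/p (y(p) = (-3 - 12)/p = -15/p)
B + y(f) = 35268/7 - 15/33 = 35268/7 - 15*1/33 = 35268/7 - 5/11 = 387913/77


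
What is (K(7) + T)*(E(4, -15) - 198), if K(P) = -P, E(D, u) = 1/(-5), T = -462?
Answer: 464779/5 ≈ 92956.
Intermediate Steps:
E(D, u) = -⅕
(K(7) + T)*(E(4, -15) - 198) = (-1*7 - 462)*(-⅕ - 198) = (-7 - 462)*(-991/5) = -469*(-991/5) = 464779/5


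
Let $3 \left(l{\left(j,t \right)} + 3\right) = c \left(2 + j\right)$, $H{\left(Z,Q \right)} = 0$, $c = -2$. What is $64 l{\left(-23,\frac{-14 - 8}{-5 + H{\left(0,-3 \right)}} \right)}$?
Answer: $704$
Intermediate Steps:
$l{\left(j,t \right)} = - \frac{13}{3} - \frac{2 j}{3}$ ($l{\left(j,t \right)} = -3 + \frac{\left(-2\right) \left(2 + j\right)}{3} = -3 + \frac{-4 - 2 j}{3} = -3 - \left(\frac{4}{3} + \frac{2 j}{3}\right) = - \frac{13}{3} - \frac{2 j}{3}$)
$64 l{\left(-23,\frac{-14 - 8}{-5 + H{\left(0,-3 \right)}} \right)} = 64 \left(- \frac{13}{3} - - \frac{46}{3}\right) = 64 \left(- \frac{13}{3} + \frac{46}{3}\right) = 64 \cdot 11 = 704$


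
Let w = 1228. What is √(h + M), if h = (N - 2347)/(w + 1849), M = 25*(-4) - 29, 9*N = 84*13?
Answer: 2*I*√2763475239/9231 ≈ 11.39*I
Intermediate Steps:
N = 364/3 (N = (84*13)/9 = (⅑)*1092 = 364/3 ≈ 121.33)
M = -129 (M = -100 - 29 = -129)
h = -6677/9231 (h = (364/3 - 2347)/(1228 + 1849) = -6677/3/3077 = -6677/3*1/3077 = -6677/9231 ≈ -0.72332)
√(h + M) = √(-6677/9231 - 129) = √(-1197476/9231) = 2*I*√2763475239/9231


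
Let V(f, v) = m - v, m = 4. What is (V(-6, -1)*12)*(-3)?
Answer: -180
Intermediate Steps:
V(f, v) = 4 - v
(V(-6, -1)*12)*(-3) = ((4 - 1*(-1))*12)*(-3) = ((4 + 1)*12)*(-3) = (5*12)*(-3) = 60*(-3) = -180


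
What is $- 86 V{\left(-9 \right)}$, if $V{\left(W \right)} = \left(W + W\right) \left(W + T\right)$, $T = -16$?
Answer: $-38700$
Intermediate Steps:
$V{\left(W \right)} = 2 W \left(-16 + W\right)$ ($V{\left(W \right)} = \left(W + W\right) \left(W - 16\right) = 2 W \left(-16 + W\right)$)
$- 86 V{\left(-9 \right)} = - 86 \cdot 2 \left(-9\right) \left(-16 - 9\right) = - 86 \cdot 2 \left(-9\right) \left(-25\right) = \left(-86\right) 450 = -38700$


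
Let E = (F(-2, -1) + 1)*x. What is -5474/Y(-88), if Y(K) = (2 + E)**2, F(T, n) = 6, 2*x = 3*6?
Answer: -5474/4225 ≈ -1.2956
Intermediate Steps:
x = 9 (x = (3*6)/2 = (1/2)*18 = 9)
E = 63 (E = (6 + 1)*9 = 7*9 = 63)
Y(K) = 4225 (Y(K) = (2 + 63)**2 = 65**2 = 4225)
-5474/Y(-88) = -5474/4225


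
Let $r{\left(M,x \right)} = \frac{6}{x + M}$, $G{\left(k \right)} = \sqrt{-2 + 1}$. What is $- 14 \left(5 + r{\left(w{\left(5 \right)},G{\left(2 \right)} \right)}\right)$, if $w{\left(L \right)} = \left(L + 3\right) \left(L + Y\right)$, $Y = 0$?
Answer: $- \frac{115430}{1601} + \frac{84 i}{1601} \approx -72.099 + 0.052467 i$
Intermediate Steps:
$G{\left(k \right)} = i$ ($G{\left(k \right)} = \sqrt{-1} = i$)
$w{\left(L \right)} = L \left(3 + L\right)$ ($w{\left(L \right)} = \left(L + 3\right) \left(L + 0\right) = \left(3 + L\right) L = L \left(3 + L\right)$)
$r{\left(M,x \right)} = \frac{6}{M + x}$
$- 14 \left(5 + r{\left(w{\left(5 \right)},G{\left(2 \right)} \right)}\right) = - 14 \left(5 + \frac{6}{5 \left(3 + 5\right) + i}\right) = - 14 \left(5 + \frac{6}{5 \cdot 8 + i}\right) = - 14 \left(5 + \frac{6}{40 + i}\right) = - 14 \left(5 + 6 \frac{40 - i}{1601}\right) = - 14 \left(5 + \frac{6 \left(40 - i\right)}{1601}\right) = -70 - \frac{84 \left(40 - i\right)}{1601}$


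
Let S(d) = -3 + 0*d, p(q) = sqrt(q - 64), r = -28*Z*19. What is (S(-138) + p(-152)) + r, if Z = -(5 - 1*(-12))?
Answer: 9041 + 6*I*sqrt(6) ≈ 9041.0 + 14.697*I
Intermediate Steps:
Z = -17 (Z = -(5 + 12) = -1*17 = -17)
r = 9044 (r = -28*(-17)*19 = 476*19 = 9044)
p(q) = sqrt(-64 + q)
S(d) = -3 (S(d) = -3 + 0 = -3)
(S(-138) + p(-152)) + r = (-3 + sqrt(-64 - 152)) + 9044 = (-3 + sqrt(-216)) + 9044 = (-3 + 6*I*sqrt(6)) + 9044 = 9041 + 6*I*sqrt(6)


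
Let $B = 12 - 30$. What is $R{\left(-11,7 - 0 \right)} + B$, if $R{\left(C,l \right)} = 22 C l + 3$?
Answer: $-1709$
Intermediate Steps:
$R{\left(C,l \right)} = 3 + 22 C l$ ($R{\left(C,l \right)} = 22 C l + 3 = 3 + 22 C l$)
$B = -18$ ($B = 12 - 30 = -18$)
$R{\left(-11,7 - 0 \right)} + B = \left(3 + 22 \left(-11\right) \left(7 - 0\right)\right) - 18 = \left(3 + 22 \left(-11\right) \left(7 + 0\right)\right) - 18 = \left(3 + 22 \left(-11\right) 7\right) - 18 = \left(3 - 1694\right) - 18 = -1691 - 18 = -1709$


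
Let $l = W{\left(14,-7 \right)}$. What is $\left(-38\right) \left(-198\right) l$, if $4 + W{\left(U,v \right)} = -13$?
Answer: $-127908$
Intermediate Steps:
$W{\left(U,v \right)} = -17$ ($W{\left(U,v \right)} = -4 - 13 = -17$)
$l = -17$
$\left(-38\right) \left(-198\right) l = \left(-38\right) \left(-198\right) \left(-17\right) = 7524 \left(-17\right) = -127908$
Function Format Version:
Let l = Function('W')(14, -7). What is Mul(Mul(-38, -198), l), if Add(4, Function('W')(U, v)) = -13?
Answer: -127908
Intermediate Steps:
Function('W')(U, v) = -17 (Function('W')(U, v) = Add(-4, -13) = -17)
l = -17
Mul(Mul(-38, -198), l) = Mul(Mul(-38, -198), -17) = Mul(7524, -17) = -127908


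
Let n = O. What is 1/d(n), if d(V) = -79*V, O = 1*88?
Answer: -1/6952 ≈ -0.00014384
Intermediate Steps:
O = 88
n = 88
1/d(n) = 1/(-79*88) = 1/(-6952) = -1/6952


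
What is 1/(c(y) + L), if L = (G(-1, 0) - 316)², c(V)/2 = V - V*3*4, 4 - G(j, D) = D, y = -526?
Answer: 1/108916 ≈ 9.1814e-6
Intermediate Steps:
G(j, D) = 4 - D
c(V) = -22*V (c(V) = 2*(V - V*3*4) = 2*(V - 3*V*4) = 2*(V - 12*V) = 2*(-11*V) = -22*V)
L = 97344 (L = ((4 - 1*0) - 316)² = ((4 + 0) - 316)² = (4 - 316)² = (-312)² = 97344)
1/(c(y) + L) = 1/(-22*(-526) + 97344) = 1/(11572 + 97344) = 1/108916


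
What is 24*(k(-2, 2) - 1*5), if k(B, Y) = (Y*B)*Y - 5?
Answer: -432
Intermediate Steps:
k(B, Y) = -5 + B*Y² (k(B, Y) = (B*Y)*Y - 5 = B*Y² - 5 = -5 + B*Y²)
24*(k(-2, 2) - 1*5) = 24*((-5 - 2*2²) - 1*5) = 24*((-5 - 2*4) - 5) = 24*((-5 - 8) - 5) = 24*(-13 - 5) = 24*(-18) = -432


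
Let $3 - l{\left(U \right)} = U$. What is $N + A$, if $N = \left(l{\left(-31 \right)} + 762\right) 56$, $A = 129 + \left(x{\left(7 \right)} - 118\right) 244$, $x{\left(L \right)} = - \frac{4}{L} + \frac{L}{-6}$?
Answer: $\frac{325267}{21} \approx 15489.0$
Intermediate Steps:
$x{\left(L \right)} = - \frac{4}{L} - \frac{L}{6}$ ($x{\left(L \right)} = - \frac{4}{L} + L \left(- \frac{1}{6}\right) = - \frac{4}{L} - \frac{L}{6}$)
$l{\left(U \right)} = 3 - U$
$A = - \frac{610829}{21}$ ($A = 129 + \left(\left(- \frac{4}{7} - \frac{7}{6}\right) - 118\right) 244 = 129 + \left(- \frac{73}{42} - 118\right) 244 = 129 - \frac{613538}{21} = - \frac{610829}{21} \approx -29087.0$)
$N = 44576$ ($N = \left(\left(3 - -31\right) + 762\right) 56 = \left(\left(3 + 31\right) + 762\right) 56 = \left(34 + 762\right) 56 = 796 \cdot 56 = 44576$)
$N + A = 44576 - \frac{610829}{21} = \frac{325267}{21}$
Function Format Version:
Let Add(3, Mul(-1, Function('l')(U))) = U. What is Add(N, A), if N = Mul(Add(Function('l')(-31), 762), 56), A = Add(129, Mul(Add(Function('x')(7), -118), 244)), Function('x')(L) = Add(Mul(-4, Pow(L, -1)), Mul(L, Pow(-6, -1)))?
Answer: Rational(325267, 21) ≈ 15489.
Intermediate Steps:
Function('x')(L) = Add(Mul(-4, Pow(L, -1)), Mul(Rational(-1, 6), L)) (Function('x')(L) = Add(Mul(-4, Pow(L, -1)), Mul(L, Rational(-1, 6))) = Add(Mul(-4, Pow(L, -1)), Mul(Rational(-1, 6), L)))
Function('l')(U) = Add(3, Mul(-1, U))
A = Rational(-610829, 21) (A = Add(129, Mul(Add(Add(Mul(-4, Pow(7, -1)), Mul(Rational(-1, 6), 7)), -118), 244)) = Add(129, Mul(Add(Add(Mul(-4, Rational(1, 7)), Rational(-7, 6)), -118), 244)) = Add(129, Mul(Add(Add(Rational(-4, 7), Rational(-7, 6)), -118), 244)) = Add(129, Mul(Add(Rational(-73, 42), -118), 244)) = Add(129, Mul(Rational(-5029, 42), 244)) = Add(129, Rational(-613538, 21)) = Rational(-610829, 21) ≈ -29087.)
N = 44576 (N = Mul(Add(Add(3, Mul(-1, -31)), 762), 56) = Mul(Add(Add(3, 31), 762), 56) = Mul(Add(34, 762), 56) = Mul(796, 56) = 44576)
Add(N, A) = Add(44576, Rational(-610829, 21)) = Rational(325267, 21)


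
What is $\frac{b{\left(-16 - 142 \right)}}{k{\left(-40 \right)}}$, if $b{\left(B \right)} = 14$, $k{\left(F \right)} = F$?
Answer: $- \frac{7}{20} \approx -0.35$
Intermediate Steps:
$\frac{b{\left(-16 - 142 \right)}}{k{\left(-40 \right)}} = \frac{14}{-40} = 14 \left(- \frac{1}{40}\right) = - \frac{7}{20}$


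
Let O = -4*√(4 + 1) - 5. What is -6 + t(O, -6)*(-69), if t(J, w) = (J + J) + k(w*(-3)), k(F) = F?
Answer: -558 + 552*√5 ≈ 676.31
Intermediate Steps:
O = -5 - 4*√5 (O = -4*√5 - 5 = -5 - 4*√5 ≈ -13.944)
t(J, w) = -3*w + 2*J (t(J, w) = (J + J) + w*(-3) = 2*J - 3*w = -3*w + 2*J)
-6 + t(O, -6)*(-69) = -6 + (-3*(-6) + 2*(-5 - 4*√5))*(-69) = -6 + (18 + (-10 - 8*√5))*(-69) = -6 + (8 - 8*√5)*(-69) = -6 + (-552 + 552*√5) = -558 + 552*√5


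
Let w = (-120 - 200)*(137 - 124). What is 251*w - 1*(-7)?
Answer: -1044153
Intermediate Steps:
w = -4160 (w = -320*13 = -4160)
251*w - 1*(-7) = 251*(-4160) - 1*(-7) = -1044160 + 7 = -1044153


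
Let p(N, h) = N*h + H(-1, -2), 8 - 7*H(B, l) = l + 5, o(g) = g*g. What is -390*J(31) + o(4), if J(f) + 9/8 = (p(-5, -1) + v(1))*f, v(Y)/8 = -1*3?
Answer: 6202813/28 ≈ 2.2153e+5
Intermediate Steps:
o(g) = g²
H(B, l) = 3/7 - l/7 (H(B, l) = 8/7 - (l + 5)/7 = 8/7 - (5 + l)/7 = 8/7 + (-5/7 - l/7) = 3/7 - l/7)
p(N, h) = 5/7 + N*h (p(N, h) = N*h + (3/7 - ⅐*(-2)) = N*h + (3/7 + 2/7) = N*h + 5/7 = 5/7 + N*h)
v(Y) = -24 (v(Y) = 8*(-1*3) = 8*(-3) = -24)
J(f) = -9/8 - 128*f/7 (J(f) = -9/8 + ((5/7 - 5*(-1)) - 24)*f = -9/8 + ((5/7 + 5) - 24)*f = -9/8 + (40/7 - 24)*f = -9/8 - 128*f/7)
-390*J(31) + o(4) = -390*(-9/8 - 128/7*31) + 4² = -390*(-9/8 - 3968/7) + 16 = -390*(-31807/56) + 16 = 6202365/28 + 16 = 6202813/28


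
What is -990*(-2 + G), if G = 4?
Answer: -1980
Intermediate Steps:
-990*(-2 + G) = -990*(-2 + 4) = -990*2 = -330*6 = -1980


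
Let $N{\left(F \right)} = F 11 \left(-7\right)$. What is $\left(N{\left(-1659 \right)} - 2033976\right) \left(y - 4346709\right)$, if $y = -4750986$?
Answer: $17342326432935$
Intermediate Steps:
$N{\left(F \right)} = - 77 F$ ($N{\left(F \right)} = 11 F \left(-7\right) = - 77 F$)
$\left(N{\left(-1659 \right)} - 2033976\right) \left(y - 4346709\right) = \left(\left(-77\right) \left(-1659\right) - 2033976\right) \left(-4750986 - 4346709\right) = \left(127743 - 2033976\right) \left(-9097695\right) = \left(-1906233\right) \left(-9097695\right) = 17342326432935$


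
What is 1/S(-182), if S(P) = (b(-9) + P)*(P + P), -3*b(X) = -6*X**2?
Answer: 1/7280 ≈ 0.00013736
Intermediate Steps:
b(X) = 2*X**2 (b(X) = -(-2)*X**2 = 2*X**2)
S(P) = 2*P*(162 + P) (S(P) = (2*(-9)**2 + P)*(P + P) = (2*81 + P)*(2*P) = (162 + P)*(2*P) = 2*P*(162 + P))
1/S(-182) = 1/(2*(-182)*(162 - 182)) = 1/(2*(-182)*(-20)) = 1/7280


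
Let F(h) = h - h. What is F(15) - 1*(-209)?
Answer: 209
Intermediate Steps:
F(h) = 0
F(15) - 1*(-209) = 0 - 1*(-209) = 0 + 209 = 209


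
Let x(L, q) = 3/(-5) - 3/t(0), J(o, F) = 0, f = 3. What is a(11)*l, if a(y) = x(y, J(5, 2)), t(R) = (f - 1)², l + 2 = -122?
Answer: 837/5 ≈ 167.40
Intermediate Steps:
l = -124 (l = -2 - 122 = -124)
t(R) = 4 (t(R) = (3 - 1)² = 2² = 4)
x(L, q) = -27/20 (x(L, q) = 3/(-5) - 3/4 = 3*(-⅕) - 3*¼ = -⅗ - ¾ = -27/20)
a(y) = -27/20
a(11)*l = -27/20*(-124) = 837/5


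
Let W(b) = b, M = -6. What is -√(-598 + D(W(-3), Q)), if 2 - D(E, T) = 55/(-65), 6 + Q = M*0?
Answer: -I*√100581/13 ≈ -24.396*I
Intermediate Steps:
Q = -6 (Q = -6 - 6*0 = -6 + 0 = -6)
D(E, T) = 37/13 (D(E, T) = 2 - 55/(-65) = 2 - 55*(-1)/65 = 2 - 1*(-11/13) = 2 + 11/13 = 37/13)
-√(-598 + D(W(-3), Q)) = -√(-598 + 37/13) = -√(-7737/13) = -I*√100581/13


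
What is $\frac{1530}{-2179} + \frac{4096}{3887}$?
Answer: $\frac{2978074}{8469773} \approx 0.35161$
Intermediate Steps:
$\frac{1530}{-2179} + \frac{4096}{3887} = 1530 \left(- \frac{1}{2179}\right) + 4096 \cdot \frac{1}{3887} = - \frac{1530}{2179} + \frac{4096}{3887} = \frac{2978074}{8469773}$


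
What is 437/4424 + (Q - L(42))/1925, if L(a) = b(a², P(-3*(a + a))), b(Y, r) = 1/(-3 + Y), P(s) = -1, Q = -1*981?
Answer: -125739767/306061800 ≈ -0.41083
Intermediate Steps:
Q = -981
L(a) = 1/(-3 + a²)
437/4424 + (Q - L(42))/1925 = 437/4424 + (-981 - 1/(-3 + 42²))/1925 = 437*(1/4424) + (-981 - 1/(-3 + 1764))*(1/1925) = 437/4424 + (-981 - 1/1761)*(1/1925) = 437/4424 - 1727542/1761*1/1925 = 437/4424 - 1727542/3389925 = -125739767/306061800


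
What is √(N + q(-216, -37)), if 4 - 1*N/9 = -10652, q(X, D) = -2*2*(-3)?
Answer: 2*√23979 ≈ 309.70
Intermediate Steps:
q(X, D) = 12 (q(X, D) = -4*(-3) = 12)
N = 95904 (N = 36 - 9*(-10652) = 36 + 95868 = 95904)
√(N + q(-216, -37)) = √(95904 + 12) = √95916 = 2*√23979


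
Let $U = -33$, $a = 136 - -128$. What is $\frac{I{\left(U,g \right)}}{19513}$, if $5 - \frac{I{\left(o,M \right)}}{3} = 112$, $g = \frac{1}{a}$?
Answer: $- \frac{321}{19513} \approx -0.016451$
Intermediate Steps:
$a = 264$ ($a = 136 + 128 = 264$)
$g = \frac{1}{264} \approx 0.0037879$
$I{\left(o,M \right)} = -321$ ($I{\left(o,M \right)} = 15 - 336 = -321$)
$\frac{I{\left(U,g \right)}}{19513} = - \frac{321}{19513}$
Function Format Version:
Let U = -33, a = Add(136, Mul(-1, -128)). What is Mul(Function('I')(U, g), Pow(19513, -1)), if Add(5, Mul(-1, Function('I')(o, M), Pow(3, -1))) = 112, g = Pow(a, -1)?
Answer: Rational(-321, 19513) ≈ -0.016451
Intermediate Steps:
a = 264 (a = Add(136, 128) = 264)
g = Rational(1, 264) (g = Pow(264, -1) = Rational(1, 264) ≈ 0.0037879)
Function('I')(o, M) = -321 (Function('I')(o, M) = Add(15, Mul(-3, 112)) = Add(15, -336) = -321)
Mul(Function('I')(U, g), Pow(19513, -1)) = Mul(-321, Pow(19513, -1)) = Mul(-321, Rational(1, 19513)) = Rational(-321, 19513)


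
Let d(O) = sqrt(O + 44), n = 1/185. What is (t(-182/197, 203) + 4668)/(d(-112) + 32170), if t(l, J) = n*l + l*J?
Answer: 131326037189/942931433469 - 40822517*I*sqrt(17)/4714657167345 ≈ 0.13927 - 3.5701e-5*I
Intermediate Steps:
n = 1/185 ≈ 0.0054054
t(l, J) = l/185 + J*l (t(l, J) = l/185 + l*J = l/185 + J*l)
d(O) = sqrt(44 + O)
(t(-182/197, 203) + 4668)/(d(-112) + 32170) = ((-182/197)*(1/185 + 203) + 4668)/(sqrt(44 - 112) + 32170) = (-182*1/197*(37556/185) + 4668)/(sqrt(-68) + 32170) = (-182/197*37556/185 + 4668)/(2*I*sqrt(17) + 32170) = (-6835192/36445 + 4668)/(32170 + 2*I*sqrt(17)) = 163290068/(36445*(32170 + 2*I*sqrt(17)))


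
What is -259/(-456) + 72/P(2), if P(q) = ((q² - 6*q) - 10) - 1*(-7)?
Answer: -29983/5016 ≈ -5.9775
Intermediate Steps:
P(q) = -3 + q² - 6*q (P(q) = (-10 + q² - 6*q) + 7 = -3 + q² - 6*q)
-259/(-456) + 72/P(2) = -259/(-456) + 72/(-3 + 2² - 6*2) = -259*(-1/456) + 72/(-3 + 4 - 12) = 259/456 + 72/(-11) = 259/456 + 72*(-1/11) = 259/456 - 72/11 = -29983/5016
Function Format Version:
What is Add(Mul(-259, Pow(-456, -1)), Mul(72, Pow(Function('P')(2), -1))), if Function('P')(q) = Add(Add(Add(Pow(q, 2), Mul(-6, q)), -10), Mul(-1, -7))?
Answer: Rational(-29983, 5016) ≈ -5.9775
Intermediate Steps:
Function('P')(q) = Add(-3, Pow(q, 2), Mul(-6, q)) (Function('P')(q) = Add(Add(-10, Pow(q, 2), Mul(-6, q)), 7) = Add(-3, Pow(q, 2), Mul(-6, q)))
Add(Mul(-259, Pow(-456, -1)), Mul(72, Pow(Function('P')(2), -1))) = Add(Mul(-259, Pow(-456, -1)), Mul(72, Pow(Add(-3, Pow(2, 2), Mul(-6, 2)), -1))) = Add(Mul(-259, Rational(-1, 456)), Mul(72, Pow(Add(-3, 4, -12), -1))) = Add(Rational(259, 456), Mul(72, Pow(-11, -1))) = Add(Rational(259, 456), Mul(72, Rational(-1, 11))) = Add(Rational(259, 456), Rational(-72, 11)) = Rational(-29983, 5016)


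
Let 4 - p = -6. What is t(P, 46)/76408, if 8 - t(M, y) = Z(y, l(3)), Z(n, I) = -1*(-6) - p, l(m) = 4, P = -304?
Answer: 3/19102 ≈ 0.00015705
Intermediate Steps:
p = 10 (p = 4 - 1*(-6) = 4 + 6 = 10)
Z(n, I) = -4 (Z(n, I) = -1*(-6) - 1*10 = 6 - 10 = -4)
t(M, y) = 12 (t(M, y) = 8 - 1*(-4) = 8 + 4 = 12)
t(P, 46)/76408 = 12/76408 = 12*(1/76408) = 3/19102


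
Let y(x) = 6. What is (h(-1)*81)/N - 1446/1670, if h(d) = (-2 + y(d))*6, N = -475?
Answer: -393333/79325 ≈ -4.9585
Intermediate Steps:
h(d) = 24 (h(d) = (-2 + 6)*6 = 4*6 = 24)
(h(-1)*81)/N - 1446/1670 = (24*81)/(-475) - 1446/1670 = 1944*(-1/475) - 1446*1/1670 = -1944/475 - 723/835 = -393333/79325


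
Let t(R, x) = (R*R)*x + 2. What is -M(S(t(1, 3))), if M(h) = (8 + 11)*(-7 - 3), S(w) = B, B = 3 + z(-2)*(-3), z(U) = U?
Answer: 190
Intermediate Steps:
t(R, x) = 2 + x*R² (t(R, x) = R²*x + 2 = x*R² + 2 = 2 + x*R²)
B = 9 (B = 3 - 2*(-3) = 3 + 6 = 9)
S(w) = 9
M(h) = -190 (M(h) = 19*(-10) = -190)
-M(S(t(1, 3))) = -1*(-190) = 190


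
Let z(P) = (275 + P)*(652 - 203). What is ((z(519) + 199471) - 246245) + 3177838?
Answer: 3487570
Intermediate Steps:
z(P) = 123475 + 449*P (z(P) = (275 + P)*449 = 123475 + 449*P)
((z(519) + 199471) - 246245) + 3177838 = (((123475 + 449*519) + 199471) - 246245) + 3177838 = (((123475 + 233031) + 199471) - 246245) + 3177838 = ((356506 + 199471) - 246245) + 3177838 = (555977 - 246245) + 3177838 = 309732 + 3177838 = 3487570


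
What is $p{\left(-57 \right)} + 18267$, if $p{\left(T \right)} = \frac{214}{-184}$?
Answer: $\frac{1680457}{92} \approx 18266.0$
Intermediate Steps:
$p{\left(T \right)} = - \frac{107}{92}$ ($p{\left(T \right)} = 214 \left(- \frac{1}{184}\right) = - \frac{107}{92}$)
$p{\left(-57 \right)} + 18267 = - \frac{107}{92} + 18267 = \frac{1680457}{92}$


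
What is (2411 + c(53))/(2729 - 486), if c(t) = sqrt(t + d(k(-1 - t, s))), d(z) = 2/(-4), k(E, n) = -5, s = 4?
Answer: 2411/2243 + sqrt(210)/4486 ≈ 1.0781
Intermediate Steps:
d(z) = -1/2 (d(z) = 2*(-1/4) = -1/2)
c(t) = sqrt(-1/2 + t) (c(t) = sqrt(t - 1/2) = sqrt(-1/2 + t))
(2411 + c(53))/(2729 - 486) = (2411 + sqrt(-2 + 4*53)/2)/(2729 - 486) = (2411 + sqrt(-2 + 212)/2)/2243 = (2411 + sqrt(210)/2)*(1/2243) = 2411/2243 + sqrt(210)/4486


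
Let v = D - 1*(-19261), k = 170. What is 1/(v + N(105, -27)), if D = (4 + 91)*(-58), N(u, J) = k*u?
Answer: 1/31601 ≈ 3.1645e-5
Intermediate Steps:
N(u, J) = 170*u
D = -5510 (D = 95*(-58) = -5510)
v = 13751 (v = -5510 - 1*(-19261) = -5510 + 19261 = 13751)
1/(v + N(105, -27)) = 1/(13751 + 170*105) = 1/(13751 + 17850) = 1/31601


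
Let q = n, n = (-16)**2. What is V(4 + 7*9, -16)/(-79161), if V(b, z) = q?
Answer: -256/79161 ≈ -0.0032339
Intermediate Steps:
n = 256
q = 256
V(b, z) = 256
V(4 + 7*9, -16)/(-79161) = 256/(-79161) = 256*(-1/79161) = -256/79161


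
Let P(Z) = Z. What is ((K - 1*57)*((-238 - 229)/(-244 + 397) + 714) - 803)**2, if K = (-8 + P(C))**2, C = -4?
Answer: 9694019244484/2601 ≈ 3.7270e+9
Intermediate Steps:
K = 144 (K = (-8 - 4)**2 = (-12)**2 = 144)
((K - 1*57)*((-238 - 229)/(-244 + 397) + 714) - 803)**2 = ((144 - 1*57)*((-238 - 229)/(-244 + 397) + 714) - 803)**2 = ((144 - 57)*(-467/153 + 714) - 803)**2 = (87*(-467*1/153 + 714) - 803)**2 = (87*(-467/153 + 714) - 803)**2 = (87*(108775/153) - 803)**2 = (3154475/51 - 803)**2 = (3113522/51)**2 = 9694019244484/2601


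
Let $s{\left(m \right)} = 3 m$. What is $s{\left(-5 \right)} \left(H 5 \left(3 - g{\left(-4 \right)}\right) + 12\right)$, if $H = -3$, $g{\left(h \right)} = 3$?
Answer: $-180$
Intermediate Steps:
$s{\left(-5 \right)} \left(H 5 \left(3 - g{\left(-4 \right)}\right) + 12\right) = 3 \left(-5\right) \left(\left(-3\right) 5 \left(3 - 3\right) + 12\right) = - 15 \left(- 15 \left(3 - 3\right) + 12\right) = - 15 \left(\left(-15\right) 0 + 12\right) = - 15 \left(0 + 12\right) = \left(-15\right) 12 = -180$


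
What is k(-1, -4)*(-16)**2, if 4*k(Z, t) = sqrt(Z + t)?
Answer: 64*I*sqrt(5) ≈ 143.11*I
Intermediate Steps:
k(Z, t) = sqrt(Z + t)/4
k(-1, -4)*(-16)**2 = (sqrt(-1 - 4)/4)*(-16)**2 = (sqrt(-5)/4)*256 = ((I*sqrt(5))/4)*256 = (I*sqrt(5)/4)*256 = 64*I*sqrt(5)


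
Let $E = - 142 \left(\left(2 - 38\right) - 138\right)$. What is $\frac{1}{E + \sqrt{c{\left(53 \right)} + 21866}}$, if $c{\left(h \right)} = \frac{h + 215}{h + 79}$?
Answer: $\frac{815364}{20145292067} - \frac{\sqrt{23814285}}{20145292067} \approx 4.0232 \cdot 10^{-5}$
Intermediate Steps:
$c{\left(h \right)} = \frac{215 + h}{79 + h}$
$E = 24708$ ($E = - 142 \left(-36 - 138\right) = \left(-142\right) \left(-174\right) = 24708$)
$\frac{1}{E + \sqrt{c{\left(53 \right)} + 21866}} = \frac{1}{24708 + \sqrt{\frac{215 + 53}{79 + 53} + 21866}} = \frac{1}{24708 + \sqrt{\frac{1}{132} \cdot 268 + 21866}} = \frac{1}{24708 + \sqrt{\frac{67}{33} + 21866}} = \frac{1}{24708 + \sqrt{\frac{721645}{33}}} = \frac{1}{24708 + \frac{\sqrt{23814285}}{33}}$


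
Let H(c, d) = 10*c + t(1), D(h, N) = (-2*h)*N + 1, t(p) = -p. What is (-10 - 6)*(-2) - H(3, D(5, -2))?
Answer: 3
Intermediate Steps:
D(h, N) = 1 - 2*N*h (D(h, N) = -2*N*h + 1 = 1 - 2*N*h)
H(c, d) = -1 + 10*c (H(c, d) = 10*c - 1*1 = 10*c - 1 = -1 + 10*c)
(-10 - 6)*(-2) - H(3, D(5, -2)) = (-10 - 6)*(-2) - (-1 + 10*3) = -16*(-2) - (-1 + 30) = 32 - 1*29 = 32 - 29 = 3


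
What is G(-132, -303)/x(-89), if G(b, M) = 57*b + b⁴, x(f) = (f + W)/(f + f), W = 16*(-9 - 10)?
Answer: 18012902952/131 ≈ 1.3750e+8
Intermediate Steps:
W = -304 (W = 16*(-19) = -304)
x(f) = (-304 + f)/(2*f) (x(f) = (f - 304)/(f + f) = (-304 + f)/((2*f)) = (-304 + f)*(1/(2*f)) = (-304 + f)/(2*f))
G(b, M) = b⁴ + 57*b
G(-132, -303)/x(-89) = (-132*(57 + (-132)³))/(((½)*(-304 - 89)/(-89))) = (-132*(57 - 2299968))/(((½)*(-1/89)*(-393))) = (-132*(-2299911))/(393/178) = 303588252*(178/393) = 18012902952/131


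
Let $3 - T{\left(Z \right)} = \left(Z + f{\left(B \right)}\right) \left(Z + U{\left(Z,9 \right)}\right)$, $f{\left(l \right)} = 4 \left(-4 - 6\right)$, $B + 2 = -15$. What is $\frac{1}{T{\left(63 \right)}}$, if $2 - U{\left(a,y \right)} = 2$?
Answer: $- \frac{1}{1446} \approx -0.00069156$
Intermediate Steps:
$B = -17$ ($B = -2 - 15 = -17$)
$U{\left(a,y \right)} = 0$ ($U{\left(a,y \right)} = 2 - 2 = 0$)
$f{\left(l \right)} = -40$ ($f{\left(l \right)} = 4 \left(-4 - 6\right) = 4 \left(-10\right) = -40$)
$T{\left(Z \right)} = 3 - Z \left(-40 + Z\right)$ ($T{\left(Z \right)} = 3 - \left(Z - 40\right) \left(Z + 0\right) = 3 - \left(-40 + Z\right) Z = 3 - Z \left(-40 + Z\right)$)
$\frac{1}{T{\left(63 \right)}} = \frac{1}{3 - 63^{2} + 40 \cdot 63} = \frac{1}{3 - 3969 + 2520} = \frac{1}{-1446} = - \frac{1}{1446}$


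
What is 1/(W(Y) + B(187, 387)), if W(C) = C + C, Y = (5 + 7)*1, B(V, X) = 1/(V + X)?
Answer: 574/13777 ≈ 0.041664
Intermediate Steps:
Y = 12 (Y = 12*1 = 12)
W(C) = 2*C
1/(W(Y) + B(187, 387)) = 1/(2*12 + 1/(187 + 387)) = 1/(24 + 1/574) = 1/(13777/574) = 574/13777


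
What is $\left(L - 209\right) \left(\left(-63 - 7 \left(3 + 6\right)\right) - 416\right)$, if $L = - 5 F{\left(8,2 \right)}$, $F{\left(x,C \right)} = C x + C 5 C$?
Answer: $210838$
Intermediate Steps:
$F{\left(x,C \right)} = 5 C^{2} + C x$ ($F{\left(x,C \right)} = C x + 5 C C = C x + 5 C^{2} = 5 C^{2} + C x$)
$L = -180$ ($L = - 5 \cdot 2 \left(8 + 5 \cdot 2\right) = - 5 \cdot 2 \left(8 + 10\right) = - 5 \cdot 2 \cdot 18 = \left(-5\right) 36 = -180$)
$\left(L - 209\right) \left(\left(-63 - 7 \left(3 + 6\right)\right) - 416\right) = \left(-180 - 209\right) \left(\left(-63 - 7 \left(3 + 6\right)\right) - 416\right) = \left(-180 - 209\right) \left(\left(-63 - 7 \cdot 9\right) - 416\right) = - 389 \left(\left(-63 - 63\right) - 416\right) = - 389 \left(-126 - 416\right) = \left(-389\right) \left(-542\right) = 210838$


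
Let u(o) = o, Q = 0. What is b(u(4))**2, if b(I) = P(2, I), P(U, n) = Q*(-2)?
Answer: 0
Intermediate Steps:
P(U, n) = 0 (P(U, n) = 0*(-2) = 0)
b(I) = 0
b(u(4))**2 = 0**2 = 0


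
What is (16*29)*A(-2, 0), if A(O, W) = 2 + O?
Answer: 0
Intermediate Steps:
(16*29)*A(-2, 0) = (16*29)*(2 - 2) = 464*0 = 0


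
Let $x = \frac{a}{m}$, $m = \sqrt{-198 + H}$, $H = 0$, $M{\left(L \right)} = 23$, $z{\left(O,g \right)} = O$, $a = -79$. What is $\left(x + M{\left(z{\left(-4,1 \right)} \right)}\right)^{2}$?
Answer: $\frac{98501}{198} + \frac{1817 i \sqrt{22}}{33} \approx 497.48 + 258.26 i$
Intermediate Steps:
$m = 3 i \sqrt{22}$ ($m = \sqrt{-198 + 0} = \sqrt{-198} = 3 i \sqrt{22} \approx 14.071 i$)
$x = \frac{79 i \sqrt{22}}{66}$ ($x = - \frac{79}{3 i \sqrt{22}} = - 79 \left(- \frac{i \sqrt{22}}{66}\right) = \frac{79 i \sqrt{22}}{66} \approx 5.6143 i$)
$\left(x + M{\left(z{\left(-4,1 \right)} \right)}\right)^{2} = \left(\frac{79 i \sqrt{22}}{66} + 23\right)^{2} = \left(23 + \frac{79 i \sqrt{22}}{66}\right)^{2}$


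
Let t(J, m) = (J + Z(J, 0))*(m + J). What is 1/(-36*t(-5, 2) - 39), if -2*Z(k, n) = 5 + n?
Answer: -1/849 ≈ -0.0011779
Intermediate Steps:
Z(k, n) = -5/2 - n/2 (Z(k, n) = -(5 + n)/2 = -5/2 - n/2)
t(J, m) = (-5/2 + J)*(J + m) (t(J, m) = (J + (-5/2 - ½*0))*(m + J) = (J + (-5/2 + 0))*(J + m) = (J - 5/2)*(J + m) = (-5/2 + J)*(J + m))
1/(-36*t(-5, 2) - 39) = 1/(-36*((-5)² - 5/2*(-5) - 5/2*2 - 5*2) - 39) = 1/(-36*(25 + 25/2 - 5 - 10) - 39) = 1/(-36*45/2 - 39) = 1/(-810 - 39) = 1/(-849) = -1/849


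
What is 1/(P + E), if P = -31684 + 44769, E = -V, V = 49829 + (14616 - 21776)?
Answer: -1/29584 ≈ -3.3802e-5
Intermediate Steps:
V = 42669 (V = 49829 - 7160 = 42669)
E = -42669 (E = -1*42669 = -42669)
P = 13085
1/(P + E) = 1/(13085 - 42669) = 1/(-29584) = -1/29584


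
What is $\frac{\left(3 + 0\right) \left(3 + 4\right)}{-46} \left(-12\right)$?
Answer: $\frac{126}{23} \approx 5.4783$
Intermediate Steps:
$\frac{\left(3 + 0\right) \left(3 + 4\right)}{-46} \left(-12\right) = 3 \cdot 7 \left(- \frac{1}{46}\right) \left(-12\right) = 21 \left(- \frac{1}{46}\right) \left(-12\right) = \left(- \frac{21}{46}\right) \left(-12\right) = \frac{126}{23}$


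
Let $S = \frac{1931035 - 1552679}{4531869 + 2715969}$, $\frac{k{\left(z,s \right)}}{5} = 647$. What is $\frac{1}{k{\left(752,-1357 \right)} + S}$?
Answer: $\frac{3623919}{11723567143} \approx 0.00030911$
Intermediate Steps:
$k{\left(z,s \right)} = 3235$ ($k{\left(z,s \right)} = 5 \cdot 647 = 3235$)
$S = \frac{189178}{3623919}$ ($S = \frac{378356}{7247838} = 378356 \cdot \frac{1}{7247838} = \frac{189178}{3623919} \approx 0.052203$)
$\frac{1}{k{\left(752,-1357 \right)} + S} = \frac{1}{3235 + \frac{189178}{3623919}} = \frac{1}{\frac{11723567143}{3623919}} = \frac{3623919}{11723567143}$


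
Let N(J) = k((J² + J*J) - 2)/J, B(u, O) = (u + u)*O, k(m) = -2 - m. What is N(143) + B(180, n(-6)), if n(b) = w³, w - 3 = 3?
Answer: 77474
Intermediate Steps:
w = 6 (w = 3 + 3 = 6)
n(b) = 216 (n(b) = 6³ = 216)
B(u, O) = 2*O*u (B(u, O) = (2*u)*O = 2*O*u)
N(J) = -2*J (N(J) = (-2 - ((J² + J*J) - 2))/J = (-2 - ((J² + J²) - 2))/J = (-2 - (2*J² - 2))/J = (-2 - (-2 + 2*J²))/J = (-2 + (2 - 2*J²))/J = (-2*J²)/J = -2*J)
N(143) + B(180, n(-6)) = -2*143 + 2*216*180 = -286 + 77760 = 77474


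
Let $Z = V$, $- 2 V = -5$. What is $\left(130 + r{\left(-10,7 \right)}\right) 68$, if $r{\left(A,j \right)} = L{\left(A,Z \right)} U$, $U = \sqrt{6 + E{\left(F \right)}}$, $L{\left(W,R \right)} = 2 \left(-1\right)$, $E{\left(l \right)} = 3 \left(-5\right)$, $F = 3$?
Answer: $8840 - 408 i \approx 8840.0 - 408.0 i$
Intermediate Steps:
$V = \frac{5}{2}$ ($V = \left(- \frac{1}{2}\right) \left(-5\right) = \frac{5}{2} \approx 2.5$)
$Z = \frac{5}{2} \approx 2.5$
$E{\left(l \right)} = -15$
$L{\left(W,R \right)} = -2$
$U = 3 i$ ($U = \sqrt{6 - 15} = \sqrt{-9} = 3 i \approx 3.0 i$)
$r{\left(A,j \right)} = - 6 i$ ($r{\left(A,j \right)} = - 2 \cdot 3 i = - 6 i$)
$\left(130 + r{\left(-10,7 \right)}\right) 68 = \left(130 - 6 i\right) 68 = 8840 - 408 i$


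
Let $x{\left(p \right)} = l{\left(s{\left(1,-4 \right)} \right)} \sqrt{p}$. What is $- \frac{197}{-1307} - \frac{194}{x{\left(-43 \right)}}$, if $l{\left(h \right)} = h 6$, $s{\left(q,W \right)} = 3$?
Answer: $\frac{197}{1307} + \frac{97 i \sqrt{43}}{387} \approx 0.15073 + 1.6436 i$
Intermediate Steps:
$l{\left(h \right)} = 6 h$
$x{\left(p \right)} = 18 \sqrt{p}$ ($x{\left(p \right)} = 6 \cdot 3 \sqrt{p} = 18 \sqrt{p}$)
$- \frac{197}{-1307} - \frac{194}{x{\left(-43 \right)}} = - \frac{197}{-1307} - \frac{194}{18 \sqrt{-43}} = \left(-197\right) \left(- \frac{1}{1307}\right) - \frac{194}{18 i \sqrt{43}} = \frac{197}{1307} - \frac{194}{18 i \sqrt{43}} = \frac{197}{1307} - 194 \left(- \frac{i \sqrt{43}}{774}\right) = \frac{197}{1307} + \frac{97 i \sqrt{43}}{387}$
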